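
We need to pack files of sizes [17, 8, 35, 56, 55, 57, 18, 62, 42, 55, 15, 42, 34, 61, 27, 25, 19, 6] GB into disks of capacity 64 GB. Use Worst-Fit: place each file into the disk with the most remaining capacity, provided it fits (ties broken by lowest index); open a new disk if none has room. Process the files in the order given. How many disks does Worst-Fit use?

11

17 GB → disk 1 (remaining 47 GB)
8 GB → disk 1 (remaining 39 GB)
35 GB → disk 1 (remaining 4 GB)
56 GB → disk 2 (remaining 8 GB)
55 GB → disk 3 (remaining 9 GB)
57 GB → disk 4 (remaining 7 GB)
18 GB → disk 5 (remaining 46 GB)
62 GB → disk 6 (remaining 2 GB)
42 GB → disk 5 (remaining 4 GB)
55 GB → disk 7 (remaining 9 GB)
15 GB → disk 8 (remaining 49 GB)
42 GB → disk 8 (remaining 7 GB)
34 GB → disk 9 (remaining 30 GB)
61 GB → disk 10 (remaining 3 GB)
27 GB → disk 9 (remaining 3 GB)
25 GB → disk 11 (remaining 39 GB)
19 GB → disk 11 (remaining 20 GB)
6 GB → disk 11 (remaining 14 GB)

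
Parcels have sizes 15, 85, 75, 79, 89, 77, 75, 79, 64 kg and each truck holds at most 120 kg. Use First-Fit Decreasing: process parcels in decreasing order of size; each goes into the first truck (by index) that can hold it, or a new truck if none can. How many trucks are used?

Sorted descending: 89, 85, 79, 79, 77, 75, 75, 64, 15.
Put 89 kg in truck 1; 31 kg remain.
Put 85 kg in truck 2; 35 kg remain.
Put 79 kg in truck 3; 41 kg remain.
Put 79 kg in truck 4; 41 kg remain.
Put 77 kg in truck 5; 43 kg remain.
Put 75 kg in truck 6; 45 kg remain.
Put 75 kg in truck 7; 45 kg remain.
Put 64 kg in truck 8; 56 kg remain.
Put 15 kg in truck 1; 16 kg remain.

8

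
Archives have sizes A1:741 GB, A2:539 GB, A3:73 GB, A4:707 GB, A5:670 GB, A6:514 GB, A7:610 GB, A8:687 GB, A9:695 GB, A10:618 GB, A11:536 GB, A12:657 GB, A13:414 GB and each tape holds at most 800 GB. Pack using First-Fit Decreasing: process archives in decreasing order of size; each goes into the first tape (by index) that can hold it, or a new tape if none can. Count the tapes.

12 tapes

Sorted descending: 741, 707, 695, 687, 670, 657, 618, 610, 539, 536, 514, 414, 73.
741 GB → tape 1 (remaining 59 GB)
707 GB → tape 2 (remaining 93 GB)
695 GB → tape 3 (remaining 105 GB)
687 GB → tape 4 (remaining 113 GB)
670 GB → tape 5 (remaining 130 GB)
657 GB → tape 6 (remaining 143 GB)
618 GB → tape 7 (remaining 182 GB)
610 GB → tape 8 (remaining 190 GB)
539 GB → tape 9 (remaining 261 GB)
536 GB → tape 10 (remaining 264 GB)
514 GB → tape 11 (remaining 286 GB)
414 GB → tape 12 (remaining 386 GB)
73 GB → tape 2 (remaining 20 GB)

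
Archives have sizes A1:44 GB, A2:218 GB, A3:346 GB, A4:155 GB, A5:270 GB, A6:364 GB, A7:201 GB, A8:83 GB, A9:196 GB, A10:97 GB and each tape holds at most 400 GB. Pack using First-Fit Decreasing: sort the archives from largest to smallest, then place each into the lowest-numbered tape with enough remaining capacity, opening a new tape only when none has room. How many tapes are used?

6

Sorted descending: 364, 346, 270, 218, 201, 196, 155, 97, 83, 44.
364 GB → tape 1 (remaining 36 GB)
346 GB → tape 2 (remaining 54 GB)
270 GB → tape 3 (remaining 130 GB)
218 GB → tape 4 (remaining 182 GB)
201 GB → tape 5 (remaining 199 GB)
196 GB → tape 5 (remaining 3 GB)
155 GB → tape 4 (remaining 27 GB)
97 GB → tape 3 (remaining 33 GB)
83 GB → tape 6 (remaining 317 GB)
44 GB → tape 2 (remaining 10 GB)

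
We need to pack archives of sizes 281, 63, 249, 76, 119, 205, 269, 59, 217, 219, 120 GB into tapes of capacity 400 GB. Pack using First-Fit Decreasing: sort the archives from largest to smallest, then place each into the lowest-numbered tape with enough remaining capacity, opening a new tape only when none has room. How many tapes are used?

Sorted descending: 281, 269, 249, 219, 217, 205, 120, 119, 76, 63, 59.
Put 281 GB in tape 1; 119 GB remain.
Put 269 GB in tape 2; 131 GB remain.
Put 249 GB in tape 3; 151 GB remain.
Put 219 GB in tape 4; 181 GB remain.
Put 217 GB in tape 5; 183 GB remain.
Put 205 GB in tape 6; 195 GB remain.
Put 120 GB in tape 2; 11 GB remain.
Put 119 GB in tape 1; 0 GB remain.
Put 76 GB in tape 3; 75 GB remain.
Put 63 GB in tape 3; 12 GB remain.
Put 59 GB in tape 4; 122 GB remain.

6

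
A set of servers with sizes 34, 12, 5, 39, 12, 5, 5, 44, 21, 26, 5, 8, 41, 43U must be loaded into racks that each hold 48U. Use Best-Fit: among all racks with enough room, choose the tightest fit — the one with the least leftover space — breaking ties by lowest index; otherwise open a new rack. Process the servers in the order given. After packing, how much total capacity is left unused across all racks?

Put 34U in rack 1; 14U remain.
Put 12U in rack 1; 2U remain.
Put 5U in rack 2; 43U remain.
Put 39U in rack 2; 4U remain.
Put 12U in rack 3; 36U remain.
Put 5U in rack 3; 31U remain.
Put 5U in rack 3; 26U remain.
Put 44U in rack 4; 4U remain.
Put 21U in rack 3; 5U remain.
Put 26U in rack 5; 22U remain.
Put 5U in rack 3; 0U remain.
Put 8U in rack 5; 14U remain.
Put 41U in rack 6; 7U remain.
Put 43U in rack 7; 5U remain.
7 racks × 48U = 336U; used 300U; unused 36U.

36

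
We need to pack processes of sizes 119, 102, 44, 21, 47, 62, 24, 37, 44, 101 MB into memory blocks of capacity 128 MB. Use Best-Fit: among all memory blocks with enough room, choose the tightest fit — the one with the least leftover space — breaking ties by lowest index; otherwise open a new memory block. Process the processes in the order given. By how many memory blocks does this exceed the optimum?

1

Best-Fit: [119] [102,21] [44,47,24] [62,37] [44] [101] → 6 memory blocks.
Total size 601 MB; any packing needs at least ⌈601/128⌉ = 5 memory blocks.
An optimal packing achieves that bound: [119] [102,24] [101,21] [62,47] [44,44,37] → 5 memory blocks.
Excess: 6 − 5 = 1.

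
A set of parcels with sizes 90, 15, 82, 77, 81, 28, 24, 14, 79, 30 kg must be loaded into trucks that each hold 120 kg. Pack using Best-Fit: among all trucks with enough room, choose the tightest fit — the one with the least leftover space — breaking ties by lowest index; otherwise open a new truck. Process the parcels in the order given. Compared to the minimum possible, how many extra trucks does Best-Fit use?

Best-Fit: [90,15,14] [82,28] [77] [81,24] [79,30] → 5 trucks.
Total size 520 kg; any packing needs at least ⌈520/120⌉ = 5 trucks.
So 5 is already optimal.

0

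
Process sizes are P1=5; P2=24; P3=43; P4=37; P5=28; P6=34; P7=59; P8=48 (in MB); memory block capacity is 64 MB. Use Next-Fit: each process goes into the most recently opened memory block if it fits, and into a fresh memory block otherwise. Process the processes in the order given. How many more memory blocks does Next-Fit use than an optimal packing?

1

Next-Fit: [5,24] [43] [37] [28,34] [59] [48] → 6 memory blocks.
Total size 278 MB; any packing needs at least ⌈278/64⌉ = 5 memory blocks.
An optimal packing achieves that bound: [59,5] [48] [43] [37,24] [34,28] → 5 memory blocks.
Excess: 6 − 5 = 1.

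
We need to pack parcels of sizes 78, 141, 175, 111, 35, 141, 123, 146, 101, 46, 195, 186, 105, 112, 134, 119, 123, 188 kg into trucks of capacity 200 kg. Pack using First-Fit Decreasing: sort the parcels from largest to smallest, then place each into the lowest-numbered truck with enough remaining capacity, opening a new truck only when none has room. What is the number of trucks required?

15 trucks

Sorted descending: 195, 188, 186, 175, 146, 141, 141, 134, 123, 123, 119, 112, 111, 105, 101, 78, 46, 35.
195 kg → truck 1 (remaining 5 kg)
188 kg → truck 2 (remaining 12 kg)
186 kg → truck 3 (remaining 14 kg)
175 kg → truck 4 (remaining 25 kg)
146 kg → truck 5 (remaining 54 kg)
141 kg → truck 6 (remaining 59 kg)
141 kg → truck 7 (remaining 59 kg)
134 kg → truck 8 (remaining 66 kg)
123 kg → truck 9 (remaining 77 kg)
123 kg → truck 10 (remaining 77 kg)
119 kg → truck 11 (remaining 81 kg)
112 kg → truck 12 (remaining 88 kg)
111 kg → truck 13 (remaining 89 kg)
105 kg → truck 14 (remaining 95 kg)
101 kg → truck 15 (remaining 99 kg)
78 kg → truck 11 (remaining 3 kg)
46 kg → truck 5 (remaining 8 kg)
35 kg → truck 6 (remaining 24 kg)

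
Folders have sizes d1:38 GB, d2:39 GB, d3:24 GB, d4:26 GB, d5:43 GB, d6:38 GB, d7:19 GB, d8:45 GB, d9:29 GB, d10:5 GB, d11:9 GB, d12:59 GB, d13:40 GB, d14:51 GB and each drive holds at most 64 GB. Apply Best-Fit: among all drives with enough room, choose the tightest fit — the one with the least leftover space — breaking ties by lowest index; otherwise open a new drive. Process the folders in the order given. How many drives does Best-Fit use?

drive 1: place d1 (38 GB), 26 GB left
drive 2: place d2 (39 GB), 25 GB left
drive 2: place d3 (24 GB), 1 GB left
drive 1: place d4 (26 GB), 0 GB left
drive 3: place d5 (43 GB), 21 GB left
drive 4: place d6 (38 GB), 26 GB left
drive 3: place d7 (19 GB), 2 GB left
drive 5: place d8 (45 GB), 19 GB left
drive 6: place d9 (29 GB), 35 GB left
drive 5: place d10 (5 GB), 14 GB left
drive 5: place d11 (9 GB), 5 GB left
drive 7: place d12 (59 GB), 5 GB left
drive 8: place d13 (40 GB), 24 GB left
drive 9: place d14 (51 GB), 13 GB left

9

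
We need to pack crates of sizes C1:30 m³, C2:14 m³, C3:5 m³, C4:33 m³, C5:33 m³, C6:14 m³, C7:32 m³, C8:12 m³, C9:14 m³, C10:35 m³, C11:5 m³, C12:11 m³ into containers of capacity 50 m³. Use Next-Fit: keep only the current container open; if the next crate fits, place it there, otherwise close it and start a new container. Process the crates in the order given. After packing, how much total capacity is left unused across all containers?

62

Put C1 (30 m³) in container 1; 20 m³ remain.
Put C2 (14 m³) in container 1; 6 m³ remain.
Put C3 (5 m³) in container 1; 1 m³ remain.
Put C4 (33 m³) in container 2; 17 m³ remain.
Put C5 (33 m³) in container 3; 17 m³ remain.
Put C6 (14 m³) in container 3; 3 m³ remain.
Put C7 (32 m³) in container 4; 18 m³ remain.
Put C8 (12 m³) in container 4; 6 m³ remain.
Put C9 (14 m³) in container 5; 36 m³ remain.
Put C10 (35 m³) in container 5; 1 m³ remain.
Put C11 (5 m³) in container 6; 45 m³ remain.
Put C12 (11 m³) in container 6; 34 m³ remain.
6 containers × 50 m³ = 300 m³; used 238 m³; unused 62 m³.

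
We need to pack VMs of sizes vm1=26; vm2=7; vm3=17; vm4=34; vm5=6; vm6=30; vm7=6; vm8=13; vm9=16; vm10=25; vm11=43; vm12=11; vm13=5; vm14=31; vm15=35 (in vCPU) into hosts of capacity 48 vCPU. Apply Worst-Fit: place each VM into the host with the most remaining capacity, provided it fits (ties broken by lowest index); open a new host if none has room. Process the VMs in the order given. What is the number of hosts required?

host 1: place vm1 (26 vCPU), 22 vCPU left
host 1: place vm2 (7 vCPU), 15 vCPU left
host 2: place vm3 (17 vCPU), 31 vCPU left
host 3: place vm4 (34 vCPU), 14 vCPU left
host 2: place vm5 (6 vCPU), 25 vCPU left
host 4: place vm6 (30 vCPU), 18 vCPU left
host 2: place vm7 (6 vCPU), 19 vCPU left
host 2: place vm8 (13 vCPU), 6 vCPU left
host 4: place vm9 (16 vCPU), 2 vCPU left
host 5: place vm10 (25 vCPU), 23 vCPU left
host 6: place vm11 (43 vCPU), 5 vCPU left
host 5: place vm12 (11 vCPU), 12 vCPU left
host 1: place vm13 (5 vCPU), 10 vCPU left
host 7: place vm14 (31 vCPU), 17 vCPU left
host 8: place vm15 (35 vCPU), 13 vCPU left
Final hosts: [26,7,5] [17,6,6,13] [34] [30,16] [25,11] [43] [31] [35].

8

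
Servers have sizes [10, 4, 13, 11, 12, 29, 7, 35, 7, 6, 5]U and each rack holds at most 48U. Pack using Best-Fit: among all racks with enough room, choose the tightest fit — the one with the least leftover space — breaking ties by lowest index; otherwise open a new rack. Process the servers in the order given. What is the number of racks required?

rack 1: place 10U, 38U left
rack 1: place 4U, 34U left
rack 1: place 13U, 21U left
rack 1: place 11U, 10U left
rack 2: place 12U, 36U left
rack 2: place 29U, 7U left
rack 2: place 7U, 0U left
rack 3: place 35U, 13U left
rack 1: place 7U, 3U left
rack 3: place 6U, 7U left
rack 3: place 5U, 2U left

3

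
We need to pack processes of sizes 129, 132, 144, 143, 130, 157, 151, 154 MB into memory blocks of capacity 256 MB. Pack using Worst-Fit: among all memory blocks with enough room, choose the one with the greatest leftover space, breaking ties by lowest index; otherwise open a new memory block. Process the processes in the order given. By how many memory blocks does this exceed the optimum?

0

Worst-Fit: [129] [132] [144] [143] [130] [157] [151] [154] → 8 memory blocks.
8 processes exceed 128 MB (half the capacity), and no two of those can share a memory block, so at least 8 memory blocks are needed.
So 8 is already optimal.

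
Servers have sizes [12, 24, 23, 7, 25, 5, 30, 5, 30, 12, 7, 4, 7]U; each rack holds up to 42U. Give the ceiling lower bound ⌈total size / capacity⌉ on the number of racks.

5 racks

Total size = 12 + 24 + 23 + 7 + 25 + 5 + 30 + 5 + 30 + 12 + 7 + 4 + 7 = 191U.
⌈191 / 42⌉ = 5.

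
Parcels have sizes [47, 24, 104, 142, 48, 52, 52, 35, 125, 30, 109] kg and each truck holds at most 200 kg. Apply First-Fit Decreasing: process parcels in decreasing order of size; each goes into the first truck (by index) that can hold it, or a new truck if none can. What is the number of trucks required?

5

Sorted descending: 142, 125, 109, 104, 52, 52, 48, 47, 35, 30, 24.
142 kg → truck 1 (remaining 58 kg)
125 kg → truck 2 (remaining 75 kg)
109 kg → truck 3 (remaining 91 kg)
104 kg → truck 4 (remaining 96 kg)
52 kg → truck 1 (remaining 6 kg)
52 kg → truck 2 (remaining 23 kg)
48 kg → truck 3 (remaining 43 kg)
47 kg → truck 4 (remaining 49 kg)
35 kg → truck 3 (remaining 8 kg)
30 kg → truck 4 (remaining 19 kg)
24 kg → truck 5 (remaining 176 kg)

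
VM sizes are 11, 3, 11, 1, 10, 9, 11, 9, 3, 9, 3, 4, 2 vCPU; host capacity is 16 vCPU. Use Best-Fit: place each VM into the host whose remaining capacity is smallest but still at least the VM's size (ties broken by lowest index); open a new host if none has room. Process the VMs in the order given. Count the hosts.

7

Put 11 vCPU in host 1; 5 vCPU remain.
Put 3 vCPU in host 1; 2 vCPU remain.
Put 11 vCPU in host 2; 5 vCPU remain.
Put 1 vCPU in host 1; 1 vCPU remain.
Put 10 vCPU in host 3; 6 vCPU remain.
Put 9 vCPU in host 4; 7 vCPU remain.
Put 11 vCPU in host 5; 5 vCPU remain.
Put 9 vCPU in host 6; 7 vCPU remain.
Put 3 vCPU in host 2; 2 vCPU remain.
Put 9 vCPU in host 7; 7 vCPU remain.
Put 3 vCPU in host 5; 2 vCPU remain.
Put 4 vCPU in host 3; 2 vCPU remain.
Put 2 vCPU in host 2; 0 vCPU remain.
Final hosts: [11,3,1] [11,3,2] [10,4] [9] [11,3] [9] [9].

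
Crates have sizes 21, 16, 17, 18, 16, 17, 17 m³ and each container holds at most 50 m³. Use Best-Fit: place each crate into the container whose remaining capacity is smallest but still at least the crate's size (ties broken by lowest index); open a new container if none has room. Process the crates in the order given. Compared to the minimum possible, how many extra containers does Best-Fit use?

Best-Fit: [21,16] [17,18] [16,17,17] → 3 containers.
Total size 122 m³; any packing needs at least ⌈122/50⌉ = 3 containers.
So 3 is already optimal.

0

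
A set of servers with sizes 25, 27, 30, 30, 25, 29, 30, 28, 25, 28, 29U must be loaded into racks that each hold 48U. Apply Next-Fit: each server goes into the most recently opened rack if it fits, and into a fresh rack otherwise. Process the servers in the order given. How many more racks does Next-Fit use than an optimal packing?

0

Next-Fit: [25] [27] [30] [30] [25] [29] [30] [28] [25] [28] [29] → 11 racks.
11 servers exceed 24U (half the capacity), and no two of those can share a rack, so at least 11 racks are needed.
So 11 is already optimal.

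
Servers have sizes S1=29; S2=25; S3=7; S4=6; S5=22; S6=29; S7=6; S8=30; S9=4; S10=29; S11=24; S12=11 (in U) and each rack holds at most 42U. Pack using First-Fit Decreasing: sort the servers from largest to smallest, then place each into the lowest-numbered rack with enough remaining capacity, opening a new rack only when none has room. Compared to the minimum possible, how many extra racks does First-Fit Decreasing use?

First-Fit Decreasing: [30,11] [29,7,6] [29,6,4] [29] [25] [24] [22] → 7 racks.
7 servers exceed 21U (half the capacity), and no two of those can share a rack, so at least 7 racks are needed.
So 7 is already optimal.

0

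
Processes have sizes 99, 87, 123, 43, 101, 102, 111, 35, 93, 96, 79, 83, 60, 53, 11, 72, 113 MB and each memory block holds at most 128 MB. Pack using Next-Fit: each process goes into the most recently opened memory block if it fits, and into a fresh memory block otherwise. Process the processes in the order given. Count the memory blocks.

14 memory blocks

99 MB → memory block 1 (remaining 29 MB)
87 MB → memory block 2 (remaining 41 MB)
123 MB → memory block 3 (remaining 5 MB)
43 MB → memory block 4 (remaining 85 MB)
101 MB → memory block 5 (remaining 27 MB)
102 MB → memory block 6 (remaining 26 MB)
111 MB → memory block 7 (remaining 17 MB)
35 MB → memory block 8 (remaining 93 MB)
93 MB → memory block 8 (remaining 0 MB)
96 MB → memory block 9 (remaining 32 MB)
79 MB → memory block 10 (remaining 49 MB)
83 MB → memory block 11 (remaining 45 MB)
60 MB → memory block 12 (remaining 68 MB)
53 MB → memory block 12 (remaining 15 MB)
11 MB → memory block 12 (remaining 4 MB)
72 MB → memory block 13 (remaining 56 MB)
113 MB → memory block 14 (remaining 15 MB)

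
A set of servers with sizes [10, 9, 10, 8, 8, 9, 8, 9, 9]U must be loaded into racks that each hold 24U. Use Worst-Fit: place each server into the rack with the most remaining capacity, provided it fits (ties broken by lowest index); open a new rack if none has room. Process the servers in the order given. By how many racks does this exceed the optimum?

Worst-Fit: [10,9] [10,8] [8,9] [8,9] [9] → 5 racks.
Total size 80U; any packing needs at least ⌈80/24⌉ = 4 racks.
An optimal packing achieves that bound: [10,10] [9,9] [9,9] [8,8,8] → 4 racks.
Excess: 5 − 4 = 1.

1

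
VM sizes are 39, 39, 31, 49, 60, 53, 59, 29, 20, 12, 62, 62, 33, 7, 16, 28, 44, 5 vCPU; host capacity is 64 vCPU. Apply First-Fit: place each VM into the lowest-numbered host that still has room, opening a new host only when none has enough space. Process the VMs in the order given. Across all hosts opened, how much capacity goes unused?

120

39 vCPU → host 1 (remaining 25 vCPU)
39 vCPU → host 2 (remaining 25 vCPU)
31 vCPU → host 3 (remaining 33 vCPU)
49 vCPU → host 4 (remaining 15 vCPU)
60 vCPU → host 5 (remaining 4 vCPU)
53 vCPU → host 6 (remaining 11 vCPU)
59 vCPU → host 7 (remaining 5 vCPU)
29 vCPU → host 3 (remaining 4 vCPU)
20 vCPU → host 1 (remaining 5 vCPU)
12 vCPU → host 2 (remaining 13 vCPU)
62 vCPU → host 8 (remaining 2 vCPU)
62 vCPU → host 9 (remaining 2 vCPU)
33 vCPU → host 10 (remaining 31 vCPU)
7 vCPU → host 2 (remaining 6 vCPU)
16 vCPU → host 10 (remaining 15 vCPU)
28 vCPU → host 11 (remaining 36 vCPU)
44 vCPU → host 12 (remaining 20 vCPU)
5 vCPU → host 1 (remaining 0 vCPU)
12 hosts × 64 vCPU = 768 vCPU; used 648 vCPU; unused 120 vCPU.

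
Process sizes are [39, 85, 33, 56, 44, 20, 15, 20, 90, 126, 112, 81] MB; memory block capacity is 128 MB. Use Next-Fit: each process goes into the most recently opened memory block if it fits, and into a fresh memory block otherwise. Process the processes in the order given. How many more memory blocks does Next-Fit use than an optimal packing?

Next-Fit: [39,85] [33,56] [44,20,15,20] [90] [126] [112] [81] → 7 memory blocks.
Total size 721 MB; any packing needs at least ⌈721/128⌉ = 6 memory blocks.
An optimal packing achieves that bound: [126] [112,15] [90,33] [85,39] [81,44] [56,20,20] → 6 memory blocks.
Excess: 7 − 6 = 1.

1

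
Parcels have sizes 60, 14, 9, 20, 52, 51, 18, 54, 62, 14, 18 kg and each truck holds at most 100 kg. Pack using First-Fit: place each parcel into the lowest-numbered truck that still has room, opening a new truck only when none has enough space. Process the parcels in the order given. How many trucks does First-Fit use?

5

truck 1: place 60 kg, 40 kg left
truck 1: place 14 kg, 26 kg left
truck 1: place 9 kg, 17 kg left
truck 2: place 20 kg, 80 kg left
truck 2: place 52 kg, 28 kg left
truck 3: place 51 kg, 49 kg left
truck 2: place 18 kg, 10 kg left
truck 4: place 54 kg, 46 kg left
truck 5: place 62 kg, 38 kg left
truck 1: place 14 kg, 3 kg left
truck 3: place 18 kg, 31 kg left
Final trucks: [60,14,9,14] [20,52,18] [51,18] [54] [62].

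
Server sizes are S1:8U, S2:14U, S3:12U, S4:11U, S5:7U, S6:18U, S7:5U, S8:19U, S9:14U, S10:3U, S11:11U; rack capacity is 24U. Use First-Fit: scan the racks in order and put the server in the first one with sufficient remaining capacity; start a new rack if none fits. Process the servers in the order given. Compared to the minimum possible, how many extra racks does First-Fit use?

1

First-Fit: [8,14] [12,11] [7,5,3] [18] [19] [14] [11] → 7 racks.
Total size 122U; any packing needs at least ⌈122/24⌉ = 6 racks.
An optimal packing achieves that bound: [19,5] [18,3] [14,8] [14,7] [12,11] [11] → 6 racks.
Excess: 7 − 6 = 1.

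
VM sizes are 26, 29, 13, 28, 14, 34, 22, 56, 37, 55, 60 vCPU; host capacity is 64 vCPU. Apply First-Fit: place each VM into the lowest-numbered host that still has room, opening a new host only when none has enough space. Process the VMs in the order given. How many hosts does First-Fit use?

7

host 1: place 26 vCPU, 38 vCPU left
host 1: place 29 vCPU, 9 vCPU left
host 2: place 13 vCPU, 51 vCPU left
host 2: place 28 vCPU, 23 vCPU left
host 2: place 14 vCPU, 9 vCPU left
host 3: place 34 vCPU, 30 vCPU left
host 3: place 22 vCPU, 8 vCPU left
host 4: place 56 vCPU, 8 vCPU left
host 5: place 37 vCPU, 27 vCPU left
host 6: place 55 vCPU, 9 vCPU left
host 7: place 60 vCPU, 4 vCPU left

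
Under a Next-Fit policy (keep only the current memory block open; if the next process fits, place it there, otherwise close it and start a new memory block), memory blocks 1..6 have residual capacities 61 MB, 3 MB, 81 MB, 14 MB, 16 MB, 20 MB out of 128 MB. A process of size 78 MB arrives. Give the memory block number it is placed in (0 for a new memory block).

Next-Fit only looks at memory block 6, which has 20 MB free.
78 MB does not fit, so a new memory block is opened.

0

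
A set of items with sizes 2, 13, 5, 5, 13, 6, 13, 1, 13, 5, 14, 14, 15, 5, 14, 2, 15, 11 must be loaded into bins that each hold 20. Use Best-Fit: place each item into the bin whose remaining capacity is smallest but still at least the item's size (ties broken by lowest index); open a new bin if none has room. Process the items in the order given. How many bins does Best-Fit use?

bin 1: place 2, 18 left
bin 1: place 13, 5 left
bin 1: place 5, 0 left
bin 2: place 5, 15 left
bin 2: place 13, 2 left
bin 3: place 6, 14 left
bin 3: place 13, 1 left
bin 3: place 1, 0 left
bin 4: place 13, 7 left
bin 4: place 5, 2 left
bin 5: place 14, 6 left
bin 6: place 14, 6 left
bin 7: place 15, 5 left
bin 7: place 5, 0 left
bin 8: place 14, 6 left
bin 2: place 2, 0 left
bin 9: place 15, 5 left
bin 10: place 11, 9 left
Final bins: [2,13,5] [5,13,2] [6,13,1] [13,5] [14] [14] [15,5] [14] [15] [11].

10 bins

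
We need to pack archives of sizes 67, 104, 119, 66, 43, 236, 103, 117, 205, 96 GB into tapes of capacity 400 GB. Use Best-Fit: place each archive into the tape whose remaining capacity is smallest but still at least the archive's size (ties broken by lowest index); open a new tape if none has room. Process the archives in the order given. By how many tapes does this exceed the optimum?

Best-Fit: [67,104,119,66,43] [236,103] [117,205] [96] → 4 tapes.
Total size 1156 GB; any packing needs at least ⌈1156/400⌉ = 3 tapes.
An optimal packing achieves that bound: [236,119,43] [205,117,67] [104,103,96,66] → 3 tapes.
Excess: 4 − 3 = 1.

1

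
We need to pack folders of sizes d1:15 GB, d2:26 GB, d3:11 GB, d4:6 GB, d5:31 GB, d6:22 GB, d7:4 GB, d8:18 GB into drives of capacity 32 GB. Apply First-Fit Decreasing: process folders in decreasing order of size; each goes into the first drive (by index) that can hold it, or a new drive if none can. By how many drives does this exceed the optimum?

First-Fit Decreasing: [31] [26,6] [22,4] [18,11] [15] → 5 drives.
Total size 133 GB; any packing needs at least ⌈133/32⌉ = 5 drives.
So 5 is already optimal.

0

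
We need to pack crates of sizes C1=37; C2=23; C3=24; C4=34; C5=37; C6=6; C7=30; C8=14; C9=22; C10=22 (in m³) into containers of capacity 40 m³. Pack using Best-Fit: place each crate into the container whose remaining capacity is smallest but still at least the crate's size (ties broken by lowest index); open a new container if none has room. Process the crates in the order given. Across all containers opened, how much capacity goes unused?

container 1: place C1 (37 m³), 3 m³ left
container 2: place C2 (23 m³), 17 m³ left
container 3: place C3 (24 m³), 16 m³ left
container 4: place C4 (34 m³), 6 m³ left
container 5: place C5 (37 m³), 3 m³ left
container 4: place C6 (6 m³), 0 m³ left
container 6: place C7 (30 m³), 10 m³ left
container 3: place C8 (14 m³), 2 m³ left
container 7: place C9 (22 m³), 18 m³ left
container 8: place C10 (22 m³), 18 m³ left
8 containers × 40 m³ = 320 m³; used 249 m³; unused 71 m³.

71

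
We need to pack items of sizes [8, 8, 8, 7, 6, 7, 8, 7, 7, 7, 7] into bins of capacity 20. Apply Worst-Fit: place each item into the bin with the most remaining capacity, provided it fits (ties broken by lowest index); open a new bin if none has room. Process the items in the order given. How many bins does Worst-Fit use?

5 bins

8 → bin 1 (remaining 12)
8 → bin 1 (remaining 4)
8 → bin 2 (remaining 12)
7 → bin 2 (remaining 5)
6 → bin 3 (remaining 14)
7 → bin 3 (remaining 7)
8 → bin 4 (remaining 12)
7 → bin 4 (remaining 5)
7 → bin 3 (remaining 0)
7 → bin 5 (remaining 13)
7 → bin 5 (remaining 6)
Final bins: [8,8] [8,7] [6,7,7] [8,7] [7,7].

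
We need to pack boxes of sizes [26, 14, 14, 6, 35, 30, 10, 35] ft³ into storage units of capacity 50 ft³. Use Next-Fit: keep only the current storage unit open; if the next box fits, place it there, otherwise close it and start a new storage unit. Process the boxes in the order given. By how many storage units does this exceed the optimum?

Next-Fit: [26,14] [14,6] [35] [30,10] [35] → 5 storage units.
Total size 170 ft³; any packing needs at least ⌈170/50⌉ = 4 storage units.
An optimal packing achieves that bound: [35,14] [35,14] [30,10,6] [26] → 4 storage units.
Excess: 5 − 4 = 1.

1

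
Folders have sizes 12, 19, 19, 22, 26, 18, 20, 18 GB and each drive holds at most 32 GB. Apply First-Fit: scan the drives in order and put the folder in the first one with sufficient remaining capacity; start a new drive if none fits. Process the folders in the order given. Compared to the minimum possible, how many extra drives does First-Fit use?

First-Fit: [12,19] [19] [22] [26] [18] [20] [18] → 7 drives.
7 folders exceed 16 GB (half the capacity), and no two of those can share a drive, so at least 7 drives are needed.
So 7 is already optimal.

0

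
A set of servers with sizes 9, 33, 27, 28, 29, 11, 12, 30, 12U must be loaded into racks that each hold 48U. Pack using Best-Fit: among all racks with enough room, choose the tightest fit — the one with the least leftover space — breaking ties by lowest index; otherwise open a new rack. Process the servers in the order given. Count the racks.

5 racks

Put 9U in rack 1; 39U remain.
Put 33U in rack 1; 6U remain.
Put 27U in rack 2; 21U remain.
Put 28U in rack 3; 20U remain.
Put 29U in rack 4; 19U remain.
Put 11U in rack 4; 8U remain.
Put 12U in rack 3; 8U remain.
Put 30U in rack 5; 18U remain.
Put 12U in rack 5; 6U remain.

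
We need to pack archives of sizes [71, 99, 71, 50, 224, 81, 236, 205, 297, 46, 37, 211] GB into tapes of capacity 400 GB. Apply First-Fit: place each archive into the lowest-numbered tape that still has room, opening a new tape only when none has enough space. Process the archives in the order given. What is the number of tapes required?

Put 71 GB in tape 1; 329 GB remain.
Put 99 GB in tape 1; 230 GB remain.
Put 71 GB in tape 1; 159 GB remain.
Put 50 GB in tape 1; 109 GB remain.
Put 224 GB in tape 2; 176 GB remain.
Put 81 GB in tape 1; 28 GB remain.
Put 236 GB in tape 3; 164 GB remain.
Put 205 GB in tape 4; 195 GB remain.
Put 297 GB in tape 5; 103 GB remain.
Put 46 GB in tape 2; 130 GB remain.
Put 37 GB in tape 2; 93 GB remain.
Put 211 GB in tape 6; 189 GB remain.

6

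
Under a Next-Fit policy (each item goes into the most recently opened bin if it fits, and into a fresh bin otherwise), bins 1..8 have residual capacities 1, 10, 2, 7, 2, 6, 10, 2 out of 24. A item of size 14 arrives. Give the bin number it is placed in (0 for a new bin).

Next-Fit only looks at bin 8, which has 2 free.
14 does not fit, so a new bin is opened.

0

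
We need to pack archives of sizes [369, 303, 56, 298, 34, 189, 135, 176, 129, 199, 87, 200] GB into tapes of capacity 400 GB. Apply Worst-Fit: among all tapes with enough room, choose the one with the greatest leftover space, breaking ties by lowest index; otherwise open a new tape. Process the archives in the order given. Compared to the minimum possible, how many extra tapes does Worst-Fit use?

Worst-Fit: [369] [303,56] [298,34] [189,135] [176,129] [199,87] [200] → 7 tapes.
Total size 2175 GB; any packing needs at least ⌈2175/400⌉ = 6 tapes.
An optimal packing achieves that bound: [369] [303,87] [298,56,34] [200,199] [189,176] [135,129] → 6 tapes.
Excess: 7 − 6 = 1.

1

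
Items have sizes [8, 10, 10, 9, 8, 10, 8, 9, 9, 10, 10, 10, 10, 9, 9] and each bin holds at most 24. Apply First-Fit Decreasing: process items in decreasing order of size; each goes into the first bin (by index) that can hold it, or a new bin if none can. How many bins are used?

7 bins

Sorted descending: 10, 10, 10, 10, 10, 10, 10, 9, 9, 9, 9, 9, 8, 8, 8.
10 → bin 1 (remaining 14)
10 → bin 1 (remaining 4)
10 → bin 2 (remaining 14)
10 → bin 2 (remaining 4)
10 → bin 3 (remaining 14)
10 → bin 3 (remaining 4)
10 → bin 4 (remaining 14)
9 → bin 4 (remaining 5)
9 → bin 5 (remaining 15)
9 → bin 5 (remaining 6)
9 → bin 6 (remaining 15)
9 → bin 6 (remaining 6)
8 → bin 7 (remaining 16)
8 → bin 7 (remaining 8)
8 → bin 7 (remaining 0)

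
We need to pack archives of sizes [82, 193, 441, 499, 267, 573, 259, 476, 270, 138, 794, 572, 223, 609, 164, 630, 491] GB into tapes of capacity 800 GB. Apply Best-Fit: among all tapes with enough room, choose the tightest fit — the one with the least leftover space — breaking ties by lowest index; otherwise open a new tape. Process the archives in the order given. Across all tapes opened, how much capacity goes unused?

519

tape 1: place 82 GB, 718 GB left
tape 1: place 193 GB, 525 GB left
tape 1: place 441 GB, 84 GB left
tape 2: place 499 GB, 301 GB left
tape 2: place 267 GB, 34 GB left
tape 3: place 573 GB, 227 GB left
tape 4: place 259 GB, 541 GB left
tape 4: place 476 GB, 65 GB left
tape 5: place 270 GB, 530 GB left
tape 3: place 138 GB, 89 GB left
tape 6: place 794 GB, 6 GB left
tape 7: place 572 GB, 228 GB left
tape 7: place 223 GB, 5 GB left
tape 8: place 609 GB, 191 GB left
tape 8: place 164 GB, 27 GB left
tape 9: place 630 GB, 170 GB left
tape 5: place 491 GB, 39 GB left
9 tapes × 800 GB = 7200 GB; used 6681 GB; unused 519 GB.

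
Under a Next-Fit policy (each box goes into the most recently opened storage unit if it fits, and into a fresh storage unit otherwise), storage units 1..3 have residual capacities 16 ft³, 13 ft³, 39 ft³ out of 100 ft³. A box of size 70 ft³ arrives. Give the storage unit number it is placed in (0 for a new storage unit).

0

Next-Fit only looks at storage unit 3, which has 39 ft³ free.
70 ft³ does not fit, so a new storage unit is opened.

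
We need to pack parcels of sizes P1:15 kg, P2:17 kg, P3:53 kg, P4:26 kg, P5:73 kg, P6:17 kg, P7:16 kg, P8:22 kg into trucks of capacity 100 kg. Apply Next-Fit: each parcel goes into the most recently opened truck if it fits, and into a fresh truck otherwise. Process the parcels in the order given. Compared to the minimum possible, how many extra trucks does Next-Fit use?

0

Next-Fit: [15,17,53] [26,73] [17,16,22] → 3 trucks.
Total size 239 kg; any packing needs at least ⌈239/100⌉ = 3 trucks.
So 3 is already optimal.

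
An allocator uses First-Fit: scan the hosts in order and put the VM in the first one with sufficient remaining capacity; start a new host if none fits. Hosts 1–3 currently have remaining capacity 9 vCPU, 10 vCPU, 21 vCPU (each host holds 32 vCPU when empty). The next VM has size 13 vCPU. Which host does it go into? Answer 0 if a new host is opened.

3

Hosts with room: host 3 (21 vCPU).
The first with room is host 3.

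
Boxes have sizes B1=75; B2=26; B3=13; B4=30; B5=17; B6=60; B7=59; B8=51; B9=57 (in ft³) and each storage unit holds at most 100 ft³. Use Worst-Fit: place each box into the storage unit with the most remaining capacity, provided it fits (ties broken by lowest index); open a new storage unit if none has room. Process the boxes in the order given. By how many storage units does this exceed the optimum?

Worst-Fit: [75] [26,13,30,17] [60] [59] [51] [57] → 6 storage units.
5 boxes exceed 50 ft³ (half the capacity), and no two of those can share a storage unit, so at least 5 storage units are needed.
An optimal packing achieves that bound: [75,17] [60,30] [59,26,13] [57] [51] → 5 storage units.
Excess: 6 − 5 = 1.

1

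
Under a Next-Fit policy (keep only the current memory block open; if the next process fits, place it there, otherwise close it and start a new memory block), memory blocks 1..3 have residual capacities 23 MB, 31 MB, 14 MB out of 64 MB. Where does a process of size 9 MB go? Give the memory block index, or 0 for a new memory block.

Next-Fit only looks at memory block 3, which has 14 MB free.
9 MB fits there.

3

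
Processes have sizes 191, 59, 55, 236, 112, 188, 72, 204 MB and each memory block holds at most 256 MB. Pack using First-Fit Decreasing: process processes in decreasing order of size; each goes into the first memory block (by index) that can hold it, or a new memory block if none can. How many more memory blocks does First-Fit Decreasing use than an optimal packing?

First-Fit Decreasing: [236] [204] [191,59] [188,55] [112,72] → 5 memory blocks.
Total size 1117 MB; any packing needs at least ⌈1117/256⌉ = 5 memory blocks.
So 5 is already optimal.

0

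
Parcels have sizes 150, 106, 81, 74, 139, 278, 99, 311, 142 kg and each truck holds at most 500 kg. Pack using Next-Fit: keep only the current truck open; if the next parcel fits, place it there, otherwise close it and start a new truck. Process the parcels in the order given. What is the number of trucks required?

4

150 kg → truck 1 (remaining 350 kg)
106 kg → truck 1 (remaining 244 kg)
81 kg → truck 1 (remaining 163 kg)
74 kg → truck 1 (remaining 89 kg)
139 kg → truck 2 (remaining 361 kg)
278 kg → truck 2 (remaining 83 kg)
99 kg → truck 3 (remaining 401 kg)
311 kg → truck 3 (remaining 90 kg)
142 kg → truck 4 (remaining 358 kg)
Final trucks: [150,106,81,74] [139,278] [99,311] [142].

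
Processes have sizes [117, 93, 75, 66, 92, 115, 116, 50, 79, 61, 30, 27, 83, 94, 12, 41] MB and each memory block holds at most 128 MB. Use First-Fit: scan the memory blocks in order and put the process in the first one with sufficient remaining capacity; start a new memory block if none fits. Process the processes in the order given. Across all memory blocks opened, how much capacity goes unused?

129

Put 117 MB in memory block 1; 11 MB remain.
Put 93 MB in memory block 2; 35 MB remain.
Put 75 MB in memory block 3; 53 MB remain.
Put 66 MB in memory block 4; 62 MB remain.
Put 92 MB in memory block 5; 36 MB remain.
Put 115 MB in memory block 6; 13 MB remain.
Put 116 MB in memory block 7; 12 MB remain.
Put 50 MB in memory block 3; 3 MB remain.
Put 79 MB in memory block 8; 49 MB remain.
Put 61 MB in memory block 4; 1 MB remain.
Put 30 MB in memory block 2; 5 MB remain.
Put 27 MB in memory block 5; 9 MB remain.
Put 83 MB in memory block 9; 45 MB remain.
Put 94 MB in memory block 10; 34 MB remain.
Put 12 MB in memory block 6; 1 MB remain.
Put 41 MB in memory block 8; 8 MB remain.
10 memory blocks × 128 MB = 1280 MB; used 1151 MB; unused 129 MB.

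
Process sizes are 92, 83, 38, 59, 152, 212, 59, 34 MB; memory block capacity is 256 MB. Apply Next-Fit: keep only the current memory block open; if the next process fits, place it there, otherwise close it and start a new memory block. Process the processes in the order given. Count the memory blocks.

Put 92 MB in memory block 1; 164 MB remain.
Put 83 MB in memory block 1; 81 MB remain.
Put 38 MB in memory block 1; 43 MB remain.
Put 59 MB in memory block 2; 197 MB remain.
Put 152 MB in memory block 2; 45 MB remain.
Put 212 MB in memory block 3; 44 MB remain.
Put 59 MB in memory block 4; 197 MB remain.
Put 34 MB in memory block 4; 163 MB remain.

4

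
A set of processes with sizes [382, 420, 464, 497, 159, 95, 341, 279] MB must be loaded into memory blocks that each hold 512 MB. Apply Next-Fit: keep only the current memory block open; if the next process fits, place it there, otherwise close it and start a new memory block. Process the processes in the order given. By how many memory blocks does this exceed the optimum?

Next-Fit: [382] [420] [464] [497] [159,95] [341] [279] → 7 memory blocks.
Total size 2637 MB; any packing needs at least ⌈2637/512⌉ = 6 memory blocks.
An optimal packing achieves that bound: [497] [464] [420] [382,95] [341,159] [279] → 6 memory blocks.
Excess: 7 − 6 = 1.

1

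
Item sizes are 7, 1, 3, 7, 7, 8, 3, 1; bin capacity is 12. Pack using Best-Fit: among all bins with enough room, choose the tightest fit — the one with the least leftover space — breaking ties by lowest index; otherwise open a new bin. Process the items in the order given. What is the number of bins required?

4 bins

Put 7 in bin 1; 5 remain.
Put 1 in bin 1; 4 remain.
Put 3 in bin 1; 1 remain.
Put 7 in bin 2; 5 remain.
Put 7 in bin 3; 5 remain.
Put 8 in bin 4; 4 remain.
Put 3 in bin 4; 1 remain.
Put 1 in bin 1; 0 remain.
Final bins: [7,1,3,1] [7] [7] [8,3].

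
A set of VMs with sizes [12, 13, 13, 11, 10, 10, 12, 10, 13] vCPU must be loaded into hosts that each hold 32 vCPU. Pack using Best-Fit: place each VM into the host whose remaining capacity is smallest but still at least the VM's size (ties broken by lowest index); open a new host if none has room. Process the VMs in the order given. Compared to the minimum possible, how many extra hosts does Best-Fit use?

Best-Fit: [12,13] [13,11] [10,10,12] [10,13] → 4 hosts.
Total size 104 vCPU; any packing needs at least ⌈104/32⌉ = 4 hosts.
So 4 is already optimal.

0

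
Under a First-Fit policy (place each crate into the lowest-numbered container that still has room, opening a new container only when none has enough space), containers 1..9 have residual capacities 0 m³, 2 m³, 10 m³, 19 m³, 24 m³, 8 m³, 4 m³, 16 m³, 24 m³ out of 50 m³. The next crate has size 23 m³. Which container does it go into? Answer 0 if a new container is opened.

5

Containers with room: container 5 (24 m³), container 9 (24 m³).
The first with room is container 5.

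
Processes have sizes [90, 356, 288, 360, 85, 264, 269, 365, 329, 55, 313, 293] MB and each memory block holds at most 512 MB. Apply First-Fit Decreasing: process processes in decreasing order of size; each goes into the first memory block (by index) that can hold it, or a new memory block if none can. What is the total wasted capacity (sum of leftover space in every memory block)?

Sorted descending: 365, 360, 356, 329, 313, 293, 288, 269, 264, 90, 85, 55.
Put 365 MB in memory block 1; 147 MB remain.
Put 360 MB in memory block 2; 152 MB remain.
Put 356 MB in memory block 3; 156 MB remain.
Put 329 MB in memory block 4; 183 MB remain.
Put 313 MB in memory block 5; 199 MB remain.
Put 293 MB in memory block 6; 219 MB remain.
Put 288 MB in memory block 7; 224 MB remain.
Put 269 MB in memory block 8; 243 MB remain.
Put 264 MB in memory block 9; 248 MB remain.
Put 90 MB in memory block 1; 57 MB remain.
Put 85 MB in memory block 2; 67 MB remain.
Put 55 MB in memory block 1; 2 MB remain.
9 memory blocks × 512 MB = 4608 MB; used 3067 MB; unused 1541 MB.

1541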